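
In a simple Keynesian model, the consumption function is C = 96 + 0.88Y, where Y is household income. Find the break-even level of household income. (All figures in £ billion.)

At break-even, C = Y: 96 + 0.88Y = Y
0.12Y = 96, so Y = 96/0.12 = 800

Y = 800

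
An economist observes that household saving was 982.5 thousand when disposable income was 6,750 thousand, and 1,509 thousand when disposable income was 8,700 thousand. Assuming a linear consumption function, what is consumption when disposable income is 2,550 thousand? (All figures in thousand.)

MPS = ΔS/ΔY = (1509 − 982.5)/(8700 − 6750) = 526.5/1950 = 0.27
MPC = 1 − MPS = 0.73
Autonomous saving = 982.5 − 0.27(6750) = -840, so a = 840
C = 840 + 0.73(2550) = 840 + 1861.5 = 2701.5

C = 2701.5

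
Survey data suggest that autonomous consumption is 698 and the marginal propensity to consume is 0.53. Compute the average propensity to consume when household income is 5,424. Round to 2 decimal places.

C = 698 + 0.53(5424) = 3572.72
APC = C/Y = 3572.72/5424 = 0.66

APC = 0.66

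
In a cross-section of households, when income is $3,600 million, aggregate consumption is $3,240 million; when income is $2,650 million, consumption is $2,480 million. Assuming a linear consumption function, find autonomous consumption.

a = 360

MPC = ΔC/ΔY = (3240 − 2480)/(3600 − 2650) = 760/950 = 0.8
a = C − MPC·Y = 2480 − 0.8(2650) = 2480 − 2120 = 360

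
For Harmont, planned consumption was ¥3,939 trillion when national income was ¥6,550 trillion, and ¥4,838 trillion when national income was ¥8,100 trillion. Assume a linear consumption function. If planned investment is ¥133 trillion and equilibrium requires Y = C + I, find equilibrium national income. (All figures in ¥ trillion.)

Y = 650

MPC = (4838 − 3939)/(8100 − 6550) = 899/1550 = 0.58
a = 3939 − 0.58(6550) = 140
Equilibrium: Y = 140 + 0.58Y + 133
0.42Y = 273, so Y = 273/0.42 = 650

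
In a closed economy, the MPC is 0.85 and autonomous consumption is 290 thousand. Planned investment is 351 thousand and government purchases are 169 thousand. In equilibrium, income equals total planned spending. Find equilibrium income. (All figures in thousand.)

Y = 5400

Y = C + I + G = 290 + 0.85Y + 351 + 169
Y − 0.85Y = 810
0.15Y = 810, so Y = 810/0.15 = 5400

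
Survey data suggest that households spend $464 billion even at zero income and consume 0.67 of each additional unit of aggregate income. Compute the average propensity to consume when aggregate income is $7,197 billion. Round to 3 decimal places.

C = 464 + 0.67(7197) = 5285.99
APC = C/Y = 5285.99/7197 = 0.734

APC = 0.734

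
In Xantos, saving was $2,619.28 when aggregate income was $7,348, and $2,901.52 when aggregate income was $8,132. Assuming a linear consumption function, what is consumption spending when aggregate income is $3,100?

C = 2010

MPS = ΔS/ΔY = (2901.52 − 2619.28)/(8132 − 7348) = 282.24/784 = 0.36
MPC = 1 − MPS = 0.64
Autonomous saving = 2619.28 − 0.36(7348) = -26, so a = 26
C = 26 + 0.64(3100) = 26 + 1984 = 2010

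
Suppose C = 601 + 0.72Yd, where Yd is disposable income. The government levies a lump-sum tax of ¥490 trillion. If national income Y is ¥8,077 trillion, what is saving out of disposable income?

Yd = Y − T = 8077 − 490 = 7587
C = 601 + 0.72(7587) = 601 + 5462.64 = 6063.64
S = Yd − C = 7587 − 6063.64 = 1523.36

S = 1523.36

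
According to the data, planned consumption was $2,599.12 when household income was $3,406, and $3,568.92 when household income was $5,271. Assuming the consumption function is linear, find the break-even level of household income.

Y = 1725

MPC = (3568.92 − 2599.12)/(5271 − 3406) = 969.8/1865 = 0.52
a = 2599.12 − 0.52(3406) = 2599.12 − 1771.12 = 828
Break-even: Y = a/(1−MPC) = 828/0.48 = 1725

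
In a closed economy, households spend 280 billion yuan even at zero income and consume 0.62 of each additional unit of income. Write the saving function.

S = Y − C = Y − (280 + 0.62Y) = -280 + (1 − 0.62)Y

S = -280 + 0.38Y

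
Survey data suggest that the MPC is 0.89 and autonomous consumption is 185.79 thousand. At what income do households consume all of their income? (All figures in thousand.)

Y = 1689

At break-even, C = Y: 185.79 + 0.89Y = Y
0.11Y = 185.79, so Y = 185.79/0.11 = 1689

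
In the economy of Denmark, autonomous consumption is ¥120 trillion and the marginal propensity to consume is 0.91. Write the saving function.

S = Y − C = Y − (120 + 0.91Y) = -120 + (1 − 0.91)Y

S = -120 + 0.09Y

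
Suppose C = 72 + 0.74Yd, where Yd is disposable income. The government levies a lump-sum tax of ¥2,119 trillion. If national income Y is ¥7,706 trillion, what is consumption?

C = 4206.38

Yd = Y − T = 7706 − 2119 = 5587
C = 72 + 0.74(5587) = 72 + 4134.38 = 4206.38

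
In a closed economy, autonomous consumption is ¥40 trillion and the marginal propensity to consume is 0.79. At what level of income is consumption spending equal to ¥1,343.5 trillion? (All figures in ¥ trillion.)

40 + 0.79Y = 1343.5
0.79Y = 1303.5, so Y = 1303.5/0.79 = 1650

Y = 1650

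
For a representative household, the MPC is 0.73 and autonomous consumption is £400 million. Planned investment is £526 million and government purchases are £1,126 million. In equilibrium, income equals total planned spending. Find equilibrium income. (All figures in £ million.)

Y = 7600

Y = C + I + G = 400 + 0.73Y + 526 + 1126
Y − 0.73Y = 2052
0.27Y = 2052, so Y = 2052/0.27 = 7600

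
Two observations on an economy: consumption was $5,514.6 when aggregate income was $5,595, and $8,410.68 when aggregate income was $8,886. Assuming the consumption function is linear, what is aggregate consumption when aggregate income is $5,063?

MPC = (8410.68 − 5514.6)/(8886 − 5595) = 2896.08/3291 = 0.88
a = 5514.6 − 0.88(5595) = 5514.6 − 4923.6 = 591
C = 591 + 0.88(5063) = 591 + 4455.44 = 5046.44

C = 5046.44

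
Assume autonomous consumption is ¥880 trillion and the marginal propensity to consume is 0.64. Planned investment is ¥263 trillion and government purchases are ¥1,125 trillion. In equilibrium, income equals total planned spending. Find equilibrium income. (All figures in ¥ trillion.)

Y = 6300

Y = C + I + G = 880 + 0.64Y + 263 + 1125
Y − 0.64Y = 2268
0.36Y = 2268, so Y = 2268/0.36 = 6300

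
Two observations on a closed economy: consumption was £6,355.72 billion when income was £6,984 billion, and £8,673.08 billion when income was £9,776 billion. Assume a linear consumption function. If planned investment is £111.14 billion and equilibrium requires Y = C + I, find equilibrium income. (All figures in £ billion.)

Y = 3942

MPC = (8673.08 − 6355.72)/(9776 − 6984) = 2317.36/2792 = 0.83
a = 6355.72 − 0.83(6984) = 559
Equilibrium: Y = 559 + 0.83Y + 111.14
0.17Y = 670.14, so Y = 670.14/0.17 = 3942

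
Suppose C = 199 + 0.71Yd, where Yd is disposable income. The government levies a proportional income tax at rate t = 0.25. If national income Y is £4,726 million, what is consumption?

C = 2715.595

Yd = (1 − 0.25)(4726) = 0.75(4726) = 3544.5
C = 199 + 0.71(3544.5) = 199 + 2516.595 = 2715.595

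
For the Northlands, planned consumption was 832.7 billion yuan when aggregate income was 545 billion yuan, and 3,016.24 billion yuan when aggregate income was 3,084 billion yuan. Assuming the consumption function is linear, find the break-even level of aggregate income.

Y = 2600

MPC = (3016.24 − 832.7)/(3084 − 545) = 2183.54/2539 = 0.86
a = 832.7 − 0.86(545) = 832.7 − 468.7 = 364
Break-even: Y = a/(1−MPC) = 364/0.14 = 2600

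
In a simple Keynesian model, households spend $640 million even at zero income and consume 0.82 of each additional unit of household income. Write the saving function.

S = Y − C = Y − (640 + 0.82Y) = -640 + (1 − 0.82)Y

S = -640 + 0.18Y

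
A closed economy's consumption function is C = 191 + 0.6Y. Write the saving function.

S = -191 + 0.4Y

S = Y − C = Y − (191 + 0.6Y) = -191 + (1 − 0.6)Y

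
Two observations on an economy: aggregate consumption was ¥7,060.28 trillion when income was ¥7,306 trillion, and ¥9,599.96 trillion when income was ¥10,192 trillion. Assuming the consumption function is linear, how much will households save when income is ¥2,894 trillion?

MPC = (9599.96 − 7060.28)/(10192 − 7306) = 2539.68/2886 = 0.88
a = 7060.28 − 0.88(7306) = 7060.28 − 6429.28 = 631
C = 631 + 0.88(2894) = 3177.72
S = 2894 − 3177.72 = -283.72

S = -283.72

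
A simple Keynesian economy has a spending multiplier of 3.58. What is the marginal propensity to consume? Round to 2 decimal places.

k = 1/(1 − MPC), so 1 − MPC = 1/k = 1/3.58 = 0.2793
MPC = 1 − 0.2793 = 0.72

MPC = 0.72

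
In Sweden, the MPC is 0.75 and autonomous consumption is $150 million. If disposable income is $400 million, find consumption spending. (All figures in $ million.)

C = 150 + 0.75(400) = 150 + 300 = 450

C = 450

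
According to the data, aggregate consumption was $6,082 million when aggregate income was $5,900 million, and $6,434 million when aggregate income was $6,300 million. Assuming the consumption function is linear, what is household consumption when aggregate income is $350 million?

C = 1198

MPC = (6434 − 6082)/(6300 − 5900) = 352/400 = 0.88
a = 6082 − 0.88(5900) = 6082 − 5192 = 890
C = 890 + 0.88(350) = 890 + 308 = 1198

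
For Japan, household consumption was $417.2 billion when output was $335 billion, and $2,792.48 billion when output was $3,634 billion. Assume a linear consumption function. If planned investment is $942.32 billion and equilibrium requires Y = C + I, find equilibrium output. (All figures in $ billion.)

MPC = (2792.48 − 417.2)/(3634 − 335) = 2375.28/3299 = 0.72
a = 417.2 − 0.72(335) = 176
Equilibrium: Y = 176 + 0.72Y + 942.32
0.28Y = 1118.32, so Y = 1118.32/0.28 = 3994

Y = 3994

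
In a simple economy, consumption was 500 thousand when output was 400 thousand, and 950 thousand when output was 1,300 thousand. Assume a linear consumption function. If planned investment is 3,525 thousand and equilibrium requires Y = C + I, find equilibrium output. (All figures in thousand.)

MPC = (950 − 500)/(1300 − 400) = 450/900 = 0.5
a = 500 − 0.5(400) = 300
Equilibrium: Y = 300 + 0.5Y + 3525
0.5Y = 3825, so Y = 3825/0.5 = 7650

Y = 7650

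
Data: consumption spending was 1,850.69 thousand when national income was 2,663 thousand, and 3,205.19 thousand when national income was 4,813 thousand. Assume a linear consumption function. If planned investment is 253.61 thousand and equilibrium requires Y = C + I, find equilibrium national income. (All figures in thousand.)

Y = 1153

MPC = (3205.19 − 1850.69)/(4813 − 2663) = 1354.5/2150 = 0.63
a = 1850.69 − 0.63(2663) = 173
Equilibrium: Y = 173 + 0.63Y + 253.61
0.37Y = 426.61, so Y = 426.61/0.37 = 1153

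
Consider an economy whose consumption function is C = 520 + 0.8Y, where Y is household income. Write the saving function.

S = Y − C = Y − (520 + 0.8Y) = -520 + (1 − 0.8)Y

S = -520 + 0.2Y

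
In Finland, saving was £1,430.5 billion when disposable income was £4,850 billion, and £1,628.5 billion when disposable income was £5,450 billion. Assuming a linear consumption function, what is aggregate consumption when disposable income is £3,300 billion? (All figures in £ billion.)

MPS = ΔS/ΔY = (1628.5 − 1430.5)/(5450 − 4850) = 198/600 = 0.33
MPC = 1 − MPS = 0.67
Autonomous saving = 1430.5 − 0.33(4850) = -170, so a = 170
C = 170 + 0.67(3300) = 170 + 2211 = 2381

C = 2381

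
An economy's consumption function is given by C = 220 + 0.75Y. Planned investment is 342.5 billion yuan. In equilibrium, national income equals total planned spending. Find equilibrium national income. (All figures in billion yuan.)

Y = 2250

Y = C + I = 220 + 0.75Y + 342.5
Y − 0.75Y = 562.5
0.25Y = 562.5, so Y = 562.5/0.25 = 2250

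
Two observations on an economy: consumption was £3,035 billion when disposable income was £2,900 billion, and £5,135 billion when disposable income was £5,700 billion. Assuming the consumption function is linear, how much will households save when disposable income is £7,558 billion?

S = 1029.5

MPC = (5135 − 3035)/(5700 − 2900) = 2100/2800 = 0.75
a = 3035 − 0.75(2900) = 3035 − 2175 = 860
C = 860 + 0.75(7558) = 6528.5
S = 7558 − 6528.5 = 1029.5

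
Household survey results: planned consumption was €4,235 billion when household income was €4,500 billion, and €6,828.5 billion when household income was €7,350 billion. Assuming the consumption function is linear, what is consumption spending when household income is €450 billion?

MPC = (6828.5 − 4235)/(7350 − 4500) = 2593.5/2850 = 0.91
a = 4235 − 0.91(4500) = 4235 − 4095 = 140
C = 140 + 0.91(450) = 140 + 409.5 = 549.5

C = 549.5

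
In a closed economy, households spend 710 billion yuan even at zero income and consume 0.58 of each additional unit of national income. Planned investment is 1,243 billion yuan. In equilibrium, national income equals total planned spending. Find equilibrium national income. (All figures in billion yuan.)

Y = C + I = 710 + 0.58Y + 1243
Y − 0.58Y = 1953
0.42Y = 1953, so Y = 1953/0.42 = 4650

Y = 4650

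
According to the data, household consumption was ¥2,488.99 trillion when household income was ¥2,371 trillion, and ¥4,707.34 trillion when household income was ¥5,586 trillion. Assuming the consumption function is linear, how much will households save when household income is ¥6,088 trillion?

MPC = (4707.34 − 2488.99)/(5586 − 2371) = 2218.35/3215 = 0.69
a = 2488.99 − 0.69(2371) = 2488.99 − 1635.99 = 853
C = 853 + 0.69(6088) = 5053.72
S = 6088 − 5053.72 = 1034.28

S = 1034.28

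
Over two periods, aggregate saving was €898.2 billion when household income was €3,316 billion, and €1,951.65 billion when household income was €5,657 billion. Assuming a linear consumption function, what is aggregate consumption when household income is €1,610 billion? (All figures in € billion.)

C = 1479.5

MPS = ΔS/ΔY = (1951.65 − 898.2)/(5657 − 3316) = 1053.45/2341 = 0.45
MPC = 1 − MPS = 0.55
Autonomous saving = 898.2 − 0.45(3316) = -594, so a = 594
C = 594 + 0.55(1610) = 594 + 885.5 = 1479.5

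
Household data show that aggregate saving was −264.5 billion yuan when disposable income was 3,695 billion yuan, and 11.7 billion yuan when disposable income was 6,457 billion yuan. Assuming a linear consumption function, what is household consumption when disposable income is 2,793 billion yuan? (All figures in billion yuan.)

MPS = ΔS/ΔY = (11.7 − (-264.5))/(6457 − 3695) = 276.2/2762 = 0.1
MPC = 1 − MPS = 0.9
Autonomous saving = -264.5 − 0.1(3695) = -634, so a = 634
C = 634 + 0.9(2793) = 634 + 2513.7 = 3147.7

C = 3147.7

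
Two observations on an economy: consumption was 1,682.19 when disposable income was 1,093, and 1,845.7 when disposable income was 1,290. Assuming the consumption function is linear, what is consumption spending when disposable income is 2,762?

MPC = (1845.7 − 1682.19)/(1290 − 1093) = 163.51/197 = 0.83
a = 1682.19 − 0.83(1093) = 1682.19 − 907.19 = 775
C = 775 + 0.83(2762) = 775 + 2292.46 = 3067.46

C = 3067.46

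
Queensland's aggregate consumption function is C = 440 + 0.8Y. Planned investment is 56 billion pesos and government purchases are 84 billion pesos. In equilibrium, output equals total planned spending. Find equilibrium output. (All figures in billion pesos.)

Y = C + I + G = 440 + 0.8Y + 56 + 84
Y − 0.8Y = 580
0.2Y = 580, so Y = 580/0.2 = 2900

Y = 2900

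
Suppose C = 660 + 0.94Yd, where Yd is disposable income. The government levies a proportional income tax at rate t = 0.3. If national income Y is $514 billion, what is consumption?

Yd = (1 − 0.3)(514) = 0.7(514) = 359.8
C = 660 + 0.94(359.8) = 660 + 338.212 = 998.212

C = 998.212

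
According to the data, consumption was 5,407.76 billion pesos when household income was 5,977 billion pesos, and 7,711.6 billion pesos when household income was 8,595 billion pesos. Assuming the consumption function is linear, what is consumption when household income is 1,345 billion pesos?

MPC = (7711.6 − 5407.76)/(8595 − 5977) = 2303.84/2618 = 0.88
a = 5407.76 − 0.88(5977) = 5407.76 − 5259.76 = 148
C = 148 + 0.88(1345) = 148 + 1183.6 = 1331.6

C = 1331.6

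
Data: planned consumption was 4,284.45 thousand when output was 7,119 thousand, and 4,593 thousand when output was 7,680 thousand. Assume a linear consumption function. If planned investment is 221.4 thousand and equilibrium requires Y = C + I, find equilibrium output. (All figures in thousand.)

Y = 1312

MPC = (4593 − 4284.45)/(7680 − 7119) = 308.55/561 = 0.55
a = 4284.45 − 0.55(7119) = 369
Equilibrium: Y = 369 + 0.55Y + 221.4
0.45Y = 590.4, so Y = 590.4/0.45 = 1312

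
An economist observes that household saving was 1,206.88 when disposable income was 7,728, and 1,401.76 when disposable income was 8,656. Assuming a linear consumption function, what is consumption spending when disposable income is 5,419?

C = 4697.01

MPS = ΔS/ΔY = (1401.76 − 1206.88)/(8656 − 7728) = 194.88/928 = 0.21
MPC = 1 − MPS = 0.79
Autonomous saving = 1206.88 − 0.21(7728) = -416, so a = 416
C = 416 + 0.79(5419) = 416 + 4281.01 = 4697.01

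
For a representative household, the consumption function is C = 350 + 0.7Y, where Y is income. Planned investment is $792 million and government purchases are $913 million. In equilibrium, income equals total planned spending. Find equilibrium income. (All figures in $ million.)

Y = 6850

Y = C + I + G = 350 + 0.7Y + 792 + 913
Y − 0.7Y = 2055
0.3Y = 2055, so Y = 2055/0.3 = 6850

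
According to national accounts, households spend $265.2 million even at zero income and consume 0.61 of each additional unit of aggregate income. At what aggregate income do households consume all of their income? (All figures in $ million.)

At break-even, C = Y: 265.2 + 0.61Y = Y
0.39Y = 265.2, so Y = 265.2/0.39 = 680

Y = 680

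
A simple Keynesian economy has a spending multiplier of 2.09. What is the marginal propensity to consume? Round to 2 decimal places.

MPC = 0.52

k = 1/(1 − MPC), so 1 − MPC = 1/k = 1/2.09 = 0.4785
MPC = 1 − 0.4785 = 0.52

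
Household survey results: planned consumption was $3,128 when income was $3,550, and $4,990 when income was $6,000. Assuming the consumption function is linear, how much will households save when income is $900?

MPC = (4990 − 3128)/(6000 − 3550) = 1862/2450 = 0.76
a = 3128 − 0.76(3550) = 3128 − 2698 = 430
C = 430 + 0.76(900) = 1114
S = 900 − 1114 = -214

S = -214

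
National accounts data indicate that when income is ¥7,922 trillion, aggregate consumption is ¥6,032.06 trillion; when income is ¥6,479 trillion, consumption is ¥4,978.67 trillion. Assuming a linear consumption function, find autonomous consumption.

a = 249

MPC = ΔC/ΔY = (6032.06 − 4978.67)/(7922 − 6479) = 1053.39/1443 = 0.73
a = C − MPC·Y = 4978.67 − 0.73(6479) = 4978.67 − 4729.67 = 249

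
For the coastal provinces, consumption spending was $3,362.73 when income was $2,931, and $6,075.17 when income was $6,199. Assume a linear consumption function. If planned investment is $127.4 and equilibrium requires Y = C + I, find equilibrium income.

Y = 6220

MPC = (6075.17 − 3362.73)/(6199 − 2931) = 2712.44/3268 = 0.83
a = 3362.73 − 0.83(2931) = 930
Equilibrium: Y = 930 + 0.83Y + 127.4
0.17Y = 1057.4, so Y = 1057.4/0.17 = 6220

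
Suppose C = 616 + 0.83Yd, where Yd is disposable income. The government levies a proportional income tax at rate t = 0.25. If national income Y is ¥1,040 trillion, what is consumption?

Yd = (1 − 0.25)(1040) = 0.75(1040) = 780
C = 616 + 0.83(780) = 616 + 647.4 = 1263.4

C = 1263.4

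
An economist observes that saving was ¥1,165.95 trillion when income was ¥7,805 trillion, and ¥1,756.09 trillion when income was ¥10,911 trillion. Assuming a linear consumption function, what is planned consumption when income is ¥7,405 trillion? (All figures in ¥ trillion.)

MPS = ΔS/ΔY = (1756.09 − 1165.95)/(10911 − 7805) = 590.14/3106 = 0.19
MPC = 1 − MPS = 0.81
Autonomous saving = 1165.95 − 0.19(7805) = -317, so a = 317
C = 317 + 0.81(7405) = 317 + 5998.05 = 6315.05

C = 6315.05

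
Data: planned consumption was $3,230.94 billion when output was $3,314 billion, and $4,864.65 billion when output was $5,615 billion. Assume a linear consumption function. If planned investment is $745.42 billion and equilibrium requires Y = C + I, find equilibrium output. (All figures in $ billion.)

Y = 5598

MPC = (4864.65 − 3230.94)/(5615 − 3314) = 1633.71/2301 = 0.71
a = 3230.94 − 0.71(3314) = 878
Equilibrium: Y = 878 + 0.71Y + 745.42
0.29Y = 1623.42, so Y = 1623.42/0.29 = 5598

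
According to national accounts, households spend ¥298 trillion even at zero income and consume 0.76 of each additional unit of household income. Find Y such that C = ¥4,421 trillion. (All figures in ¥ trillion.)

Y = 5425

298 + 0.76Y = 4421
0.76Y = 4123, so Y = 4123/0.76 = 5425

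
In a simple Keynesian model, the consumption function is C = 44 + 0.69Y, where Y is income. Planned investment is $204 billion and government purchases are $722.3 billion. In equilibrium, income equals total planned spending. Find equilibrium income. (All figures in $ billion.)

Y = 3130

Y = C + I + G = 44 + 0.69Y + 204 + 722.3
Y − 0.69Y = 970.3
0.31Y = 970.3, so Y = 970.3/0.31 = 3130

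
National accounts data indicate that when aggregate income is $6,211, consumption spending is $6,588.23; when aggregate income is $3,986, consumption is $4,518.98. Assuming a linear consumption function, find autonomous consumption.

a = 812

MPC = ΔC/ΔY = (6588.23 − 4518.98)/(6211 − 3986) = 2069.25/2225 = 0.93
a = C − MPC·Y = 4518.98 − 0.93(3986) = 4518.98 − 3706.98 = 812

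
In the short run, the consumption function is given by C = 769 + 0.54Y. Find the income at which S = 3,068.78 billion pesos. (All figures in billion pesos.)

S = Y − C = -769 + 0.46Y
-769 + 0.46Y = 3068.78, so 0.46Y = 3837.78 and Y = 8343

Y = 8343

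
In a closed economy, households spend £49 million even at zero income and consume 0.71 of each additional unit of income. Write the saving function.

S = Y − C = Y − (49 + 0.71Y) = -49 + (1 − 0.71)Y

S = -49 + 0.29Y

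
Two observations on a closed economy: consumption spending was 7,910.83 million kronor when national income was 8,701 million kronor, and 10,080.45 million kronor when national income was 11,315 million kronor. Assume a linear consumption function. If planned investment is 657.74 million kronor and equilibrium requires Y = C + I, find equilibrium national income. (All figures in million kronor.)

Y = 7922

MPC = (10080.45 − 7910.83)/(11315 − 8701) = 2169.62/2614 = 0.83
a = 7910.83 − 0.83(8701) = 689
Equilibrium: Y = 689 + 0.83Y + 657.74
0.17Y = 1346.74, so Y = 1346.74/0.17 = 7922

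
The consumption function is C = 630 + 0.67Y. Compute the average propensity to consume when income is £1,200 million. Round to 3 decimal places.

APC = 1.195

C = 630 + 0.67(1200) = 1434
APC = C/Y = 1434/1200 = 1.195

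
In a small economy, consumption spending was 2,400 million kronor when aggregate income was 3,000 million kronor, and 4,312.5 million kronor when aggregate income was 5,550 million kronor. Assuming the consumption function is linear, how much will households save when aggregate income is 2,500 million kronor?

S = 475

MPC = (4312.5 − 2400)/(5550 − 3000) = 1912.5/2550 = 0.75
a = 2400 − 0.75(3000) = 2400 − 2250 = 150
C = 150 + 0.75(2500) = 2025
S = 2500 − 2025 = 475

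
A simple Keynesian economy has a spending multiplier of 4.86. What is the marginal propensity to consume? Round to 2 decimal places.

MPC = 0.79

k = 1/(1 − MPC), so 1 − MPC = 1/k = 1/4.86 = 0.2058
MPC = 1 − 0.2058 = 0.79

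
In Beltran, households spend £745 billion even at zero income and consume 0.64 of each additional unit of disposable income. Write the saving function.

S = Y − C = Y − (745 + 0.64Y) = -745 + (1 − 0.64)Y

S = -745 + 0.36Y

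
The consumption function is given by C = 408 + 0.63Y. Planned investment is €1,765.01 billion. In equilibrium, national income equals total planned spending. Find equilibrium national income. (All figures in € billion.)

Y = 5873

Y = C + I = 408 + 0.63Y + 1765.01
Y − 0.63Y = 2173.01
0.37Y = 2173.01, so Y = 2173.01/0.37 = 5873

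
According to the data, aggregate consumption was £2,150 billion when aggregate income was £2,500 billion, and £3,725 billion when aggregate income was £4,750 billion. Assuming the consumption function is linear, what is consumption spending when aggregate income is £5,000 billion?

C = 3900

MPC = (3725 − 2150)/(4750 − 2500) = 1575/2250 = 0.7
a = 2150 − 0.7(2500) = 2150 − 1750 = 400
C = 400 + 0.7(5000) = 400 + 3500 = 3900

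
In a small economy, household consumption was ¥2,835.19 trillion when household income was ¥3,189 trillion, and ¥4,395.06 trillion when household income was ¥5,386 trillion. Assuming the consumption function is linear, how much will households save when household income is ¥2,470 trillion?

S = 145.3

MPC = (4395.06 − 2835.19)/(5386 − 3189) = 1559.87/2197 = 0.71
a = 2835.19 − 0.71(3189) = 2835.19 − 2264.19 = 571
C = 571 + 0.71(2470) = 2324.7
S = 2470 − 2324.7 = 145.3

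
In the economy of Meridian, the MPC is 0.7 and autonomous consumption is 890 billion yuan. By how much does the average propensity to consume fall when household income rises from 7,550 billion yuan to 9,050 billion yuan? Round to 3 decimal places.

ΔAPC = 0.020

At Y = 7550: C = 890 + 0.7(7550) = 6175, APC = 6175/7550 = 0.8179
At Y = 9050: C = 7225, APC = 7225/9050 = 0.7983
Fall in APC = 0.8179 − 0.7983 = 0.0196 ≈ 0.020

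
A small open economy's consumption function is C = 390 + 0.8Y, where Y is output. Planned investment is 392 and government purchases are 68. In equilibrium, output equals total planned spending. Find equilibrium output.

Y = 4250

Y = C + I + G = 390 + 0.8Y + 392 + 68
Y − 0.8Y = 850
0.2Y = 850, so Y = 850/0.2 = 4250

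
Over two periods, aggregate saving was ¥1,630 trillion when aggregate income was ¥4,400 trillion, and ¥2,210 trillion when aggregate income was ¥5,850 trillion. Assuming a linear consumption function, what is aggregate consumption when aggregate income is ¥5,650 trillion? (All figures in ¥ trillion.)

C = 3520

MPS = ΔS/ΔY = (2210 − 1630)/(5850 − 4400) = 580/1450 = 0.4
MPC = 1 − MPS = 0.6
Autonomous saving = 1630 − 0.4(4400) = -130, so a = 130
C = 130 + 0.6(5650) = 130 + 3390 = 3520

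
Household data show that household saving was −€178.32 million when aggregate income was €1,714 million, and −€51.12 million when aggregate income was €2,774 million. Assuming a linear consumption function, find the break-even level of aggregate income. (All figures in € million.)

MPS = ΔS/ΔY = (-51.12 − (-178.32))/(2774 − 1714) = 127.2/1060 = 0.12
MPC = 1 − MPS = 0.88
From S(1714) = -178.32: −a + 0.12(1714) = -178.32, so a = 205.68 − (-178.32) = 384
Break-even (S = 0): Y = a/MPS = 384/0.12 = 3200

Y = 3200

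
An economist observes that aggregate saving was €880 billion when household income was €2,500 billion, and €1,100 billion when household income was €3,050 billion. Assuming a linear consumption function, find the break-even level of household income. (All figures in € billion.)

MPS = ΔS/ΔY = (1100 − 880)/(3050 − 2500) = 220/550 = 0.4
MPC = 1 − MPS = 0.6
From S(2500) = 880: −a + 0.4(2500) = 880, so a = 1000 − 880 = 120
Break-even (S = 0): Y = a/MPS = 120/0.4 = 300

Y = 300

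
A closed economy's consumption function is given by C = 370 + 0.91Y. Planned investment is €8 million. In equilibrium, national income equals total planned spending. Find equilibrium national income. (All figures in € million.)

Y = 4200

Y = C + I = 370 + 0.91Y + 8
Y − 0.91Y = 378
0.09Y = 378, so Y = 378/0.09 = 4200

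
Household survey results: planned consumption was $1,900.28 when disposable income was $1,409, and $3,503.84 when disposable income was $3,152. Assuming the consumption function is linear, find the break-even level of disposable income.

Y = 7550

MPC = (3503.84 − 1900.28)/(3152 − 1409) = 1603.56/1743 = 0.92
a = 1900.28 − 0.92(1409) = 1900.28 − 1296.28 = 604
Break-even: Y = a/(1−MPC) = 604/0.08 = 7550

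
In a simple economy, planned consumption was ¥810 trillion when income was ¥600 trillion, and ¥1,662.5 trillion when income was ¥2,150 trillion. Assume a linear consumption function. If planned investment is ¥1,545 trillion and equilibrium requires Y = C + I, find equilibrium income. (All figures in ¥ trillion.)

MPC = (1662.5 − 810)/(2150 − 600) = 852.5/1550 = 0.55
a = 810 − 0.55(600) = 480
Equilibrium: Y = 480 + 0.55Y + 1545
0.45Y = 2025, so Y = 2025/0.45 = 4500

Y = 4500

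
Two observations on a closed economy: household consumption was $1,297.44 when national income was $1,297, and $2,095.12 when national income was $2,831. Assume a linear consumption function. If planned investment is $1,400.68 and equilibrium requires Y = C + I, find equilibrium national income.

Y = 4216

MPC = (2095.12 − 1297.44)/(2831 − 1297) = 797.68/1534 = 0.52
a = 1297.44 − 0.52(1297) = 623
Equilibrium: Y = 623 + 0.52Y + 1400.68
0.48Y = 2023.68, so Y = 2023.68/0.48 = 4216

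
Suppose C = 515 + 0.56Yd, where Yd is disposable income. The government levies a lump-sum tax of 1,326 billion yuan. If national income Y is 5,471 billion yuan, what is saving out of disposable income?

Yd = Y − T = 5471 − 1326 = 4145
C = 515 + 0.56(4145) = 515 + 2321.2 = 2836.2
S = Yd − C = 4145 − 2836.2 = 1308.8

S = 1308.8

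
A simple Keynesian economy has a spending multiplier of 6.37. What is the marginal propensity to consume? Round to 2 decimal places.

k = 1/(1 − MPC), so 1 − MPC = 1/k = 1/6.37 = 0.1570
MPC = 1 − 0.1570 = 0.84

MPC = 0.84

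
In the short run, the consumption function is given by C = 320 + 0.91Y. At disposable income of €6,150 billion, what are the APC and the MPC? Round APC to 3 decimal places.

APC = 0.962; MPC = 0.91

MPC = 0.91 (the slope of the consumption function)
C = 320 + 0.91(6150) = 5916.5, so APC = 5916.5/6150 = 0.962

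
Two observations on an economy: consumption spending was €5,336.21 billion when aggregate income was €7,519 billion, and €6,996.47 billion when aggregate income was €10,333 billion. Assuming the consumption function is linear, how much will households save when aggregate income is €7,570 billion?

MPC = (6996.47 − 5336.21)/(10333 − 7519) = 1660.26/2814 = 0.59
a = 5336.21 − 0.59(7519) = 5336.21 − 4436.21 = 900
C = 900 + 0.59(7570) = 5366.3
S = 7570 − 5366.3 = 2203.7

S = 2203.7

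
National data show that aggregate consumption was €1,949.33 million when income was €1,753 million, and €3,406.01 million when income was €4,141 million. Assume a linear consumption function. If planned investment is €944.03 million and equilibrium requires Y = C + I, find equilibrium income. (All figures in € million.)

Y = 4677

MPC = (3406.01 − 1949.33)/(4141 − 1753) = 1456.68/2388 = 0.61
a = 1949.33 − 0.61(1753) = 880
Equilibrium: Y = 880 + 0.61Y + 944.03
0.39Y = 1824.03, so Y = 1824.03/0.39 = 4677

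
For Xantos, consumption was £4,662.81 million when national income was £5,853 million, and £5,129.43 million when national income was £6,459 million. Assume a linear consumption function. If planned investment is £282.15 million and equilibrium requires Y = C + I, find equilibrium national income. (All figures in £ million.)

Y = 1905

MPC = (5129.43 − 4662.81)/(6459 − 5853) = 466.62/606 = 0.77
a = 4662.81 − 0.77(5853) = 156
Equilibrium: Y = 156 + 0.77Y + 282.15
0.23Y = 438.15, so Y = 438.15/0.23 = 1905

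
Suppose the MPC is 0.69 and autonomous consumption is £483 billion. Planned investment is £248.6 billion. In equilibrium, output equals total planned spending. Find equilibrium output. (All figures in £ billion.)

Y = 2360

Y = C + I = 483 + 0.69Y + 248.6
Y − 0.69Y = 731.6
0.31Y = 731.6, so Y = 731.6/0.31 = 2360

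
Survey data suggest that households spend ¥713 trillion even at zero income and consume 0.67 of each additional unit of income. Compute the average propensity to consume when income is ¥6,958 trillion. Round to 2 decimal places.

C = 713 + 0.67(6958) = 5374.86
APC = C/Y = 5374.86/6958 = 0.77

APC = 0.77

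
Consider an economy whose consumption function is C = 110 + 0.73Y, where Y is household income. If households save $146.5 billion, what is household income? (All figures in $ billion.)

Y = 950

S = Y − C = -110 + 0.27Y
-110 + 0.27Y = 146.5, so 0.27Y = 256.5 and Y = 950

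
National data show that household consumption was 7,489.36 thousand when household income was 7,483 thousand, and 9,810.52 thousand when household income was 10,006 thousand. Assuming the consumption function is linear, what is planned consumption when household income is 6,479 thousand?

C = 6565.68

MPC = (9810.52 − 7489.36)/(10006 − 7483) = 2321.16/2523 = 0.92
a = 7489.36 − 0.92(7483) = 7489.36 − 6884.36 = 605
C = 605 + 0.92(6479) = 605 + 5960.68 = 6565.68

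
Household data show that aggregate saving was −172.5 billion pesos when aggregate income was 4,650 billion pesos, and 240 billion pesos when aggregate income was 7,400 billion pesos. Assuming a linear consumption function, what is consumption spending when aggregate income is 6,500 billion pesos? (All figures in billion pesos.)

MPS = ΔS/ΔY = (240 − (-172.5))/(7400 − 4650) = 412.5/2750 = 0.15
MPC = 1 − MPS = 0.85
Autonomous saving = -172.5 − 0.15(4650) = -870, so a = 870
C = 870 + 0.85(6500) = 870 + 5525 = 6395

C = 6395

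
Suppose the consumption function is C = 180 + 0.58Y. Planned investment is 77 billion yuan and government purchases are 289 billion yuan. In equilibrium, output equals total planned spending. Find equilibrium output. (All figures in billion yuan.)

Y = 1300

Y = C + I + G = 180 + 0.58Y + 77 + 289
Y − 0.58Y = 546
0.42Y = 546, so Y = 546/0.42 = 1300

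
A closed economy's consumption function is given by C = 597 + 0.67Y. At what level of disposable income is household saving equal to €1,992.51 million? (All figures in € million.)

S = Y − C = -597 + 0.33Y
-597 + 0.33Y = 1992.51, so 0.33Y = 2589.51 and Y = 7847

Y = 7847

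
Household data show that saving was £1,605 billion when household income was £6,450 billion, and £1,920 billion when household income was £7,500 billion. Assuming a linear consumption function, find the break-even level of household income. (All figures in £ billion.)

Y = 1100

MPS = ΔS/ΔY = (1920 − 1605)/(7500 − 6450) = 315/1050 = 0.3
MPC = 1 − MPS = 0.7
From S(6450) = 1605: −a + 0.3(6450) = 1605, so a = 1935 − 1605 = 330
Break-even (S = 0): Y = a/MPS = 330/0.3 = 1100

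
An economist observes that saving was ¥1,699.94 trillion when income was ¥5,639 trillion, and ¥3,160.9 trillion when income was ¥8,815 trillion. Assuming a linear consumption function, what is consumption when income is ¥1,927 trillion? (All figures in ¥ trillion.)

MPS = ΔS/ΔY = (3160.9 − 1699.94)/(8815 − 5639) = 1460.96/3176 = 0.46
MPC = 1 − MPS = 0.54
Autonomous saving = 1699.94 − 0.46(5639) = -894, so a = 894
C = 894 + 0.54(1927) = 894 + 1040.58 = 1934.58

C = 1934.58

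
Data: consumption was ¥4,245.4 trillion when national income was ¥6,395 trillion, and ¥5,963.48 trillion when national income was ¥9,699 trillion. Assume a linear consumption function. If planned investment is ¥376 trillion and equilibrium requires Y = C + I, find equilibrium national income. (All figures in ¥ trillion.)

MPC = (5963.48 − 4245.4)/(9699 − 6395) = 1718.08/3304 = 0.52
a = 4245.4 − 0.52(6395) = 920
Equilibrium: Y = 920 + 0.52Y + 376
0.48Y = 1296, so Y = 1296/0.48 = 2700

Y = 2700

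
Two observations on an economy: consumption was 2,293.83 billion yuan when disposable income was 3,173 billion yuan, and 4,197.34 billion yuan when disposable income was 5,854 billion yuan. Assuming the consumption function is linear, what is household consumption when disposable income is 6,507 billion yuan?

MPC = (4197.34 − 2293.83)/(5854 − 3173) = 1903.51/2681 = 0.71
a = 2293.83 − 0.71(3173) = 2293.83 − 2252.83 = 41
C = 41 + 0.71(6507) = 41 + 4619.97 = 4660.97

C = 4660.97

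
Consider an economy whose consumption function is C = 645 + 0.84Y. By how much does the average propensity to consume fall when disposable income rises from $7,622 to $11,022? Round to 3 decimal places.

At Y = 7622: C = 645 + 0.84(7622) = 7047.48, APC = 7047.48/7622 = 0.9246
At Y = 11022: C = 9903.48, APC = 9903.48/11022 = 0.8985
Fall in APC = 0.9246 − 0.8985 = 0.0261 ≈ 0.026

ΔAPC = 0.026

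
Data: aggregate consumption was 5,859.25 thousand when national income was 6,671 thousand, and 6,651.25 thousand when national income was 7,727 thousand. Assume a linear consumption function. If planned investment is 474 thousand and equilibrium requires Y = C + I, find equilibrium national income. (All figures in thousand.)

Y = 5320

MPC = (6651.25 − 5859.25)/(7727 − 6671) = 792/1056 = 0.75
a = 5859.25 − 0.75(6671) = 856
Equilibrium: Y = 856 + 0.75Y + 474
0.25Y = 1330, so Y = 1330/0.25 = 5320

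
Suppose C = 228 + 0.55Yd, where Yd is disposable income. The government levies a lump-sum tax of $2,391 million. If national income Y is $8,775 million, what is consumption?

Yd = Y − T = 8775 − 2391 = 6384
C = 228 + 0.55(6384) = 228 + 3511.2 = 3739.2

C = 3739.2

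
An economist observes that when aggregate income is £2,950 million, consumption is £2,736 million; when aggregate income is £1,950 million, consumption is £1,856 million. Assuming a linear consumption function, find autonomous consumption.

a = 140

MPC = ΔC/ΔY = (2736 − 1856)/(2950 − 1950) = 880/1000 = 0.88
a = C − MPC·Y = 1856 − 0.88(1950) = 1856 − 1716 = 140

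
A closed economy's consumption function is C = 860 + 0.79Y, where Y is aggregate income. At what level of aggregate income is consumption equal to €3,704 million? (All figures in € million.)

860 + 0.79Y = 3704
0.79Y = 2844, so Y = 2844/0.79 = 3600

Y = 3600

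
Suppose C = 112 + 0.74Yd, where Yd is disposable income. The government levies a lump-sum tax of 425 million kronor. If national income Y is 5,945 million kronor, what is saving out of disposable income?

S = 1323.2

Yd = Y − T = 5945 − 425 = 5520
C = 112 + 0.74(5520) = 112 + 4084.8 = 4196.8
S = Yd − C = 5520 − 4196.8 = 1323.2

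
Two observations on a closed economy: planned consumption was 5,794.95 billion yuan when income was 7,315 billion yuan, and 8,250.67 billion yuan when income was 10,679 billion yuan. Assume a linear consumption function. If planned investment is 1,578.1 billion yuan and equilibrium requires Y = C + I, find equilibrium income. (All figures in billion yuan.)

MPC = (8250.67 − 5794.95)/(10679 − 7315) = 2455.72/3364 = 0.73
a = 5794.95 − 0.73(7315) = 455
Equilibrium: Y = 455 + 0.73Y + 1578.1
0.27Y = 2033.1, so Y = 2033.1/0.27 = 7530

Y = 7530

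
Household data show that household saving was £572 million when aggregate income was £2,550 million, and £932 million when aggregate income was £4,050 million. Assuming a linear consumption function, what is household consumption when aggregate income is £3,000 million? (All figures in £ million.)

MPS = ΔS/ΔY = (932 − 572)/(4050 − 2550) = 360/1500 = 0.24
MPC = 1 − MPS = 0.76
Autonomous saving = 572 − 0.24(2550) = -40, so a = 40
C = 40 + 0.76(3000) = 40 + 2280 = 2320

C = 2320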